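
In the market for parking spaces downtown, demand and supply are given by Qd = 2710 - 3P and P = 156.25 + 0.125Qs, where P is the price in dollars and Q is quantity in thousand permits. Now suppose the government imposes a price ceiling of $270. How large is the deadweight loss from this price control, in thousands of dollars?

Rearranging supply gives Qs = 8P - 1250. Equilibrium: 2710 - 3P = 8P - 1250, so 3960 = 11P and P* = 360, Q* = 1630.
Because the ceiling (270) lies below the market-clearing price, it is binding.
At P = 270: Qd = 2710 - 3·270 = 1900 and Qs = 8·270 - 1250 = 910.
Quantity traded falls to 910. At Q = 910 the demand price is (2710 - 910)/3 = 600 and the supply price is (1250 + 910)/8 = 270.
Deadweight loss = ½ · (600 - 270) · (1630 - 910) = ½ · 330 · 720 = 118800.

118800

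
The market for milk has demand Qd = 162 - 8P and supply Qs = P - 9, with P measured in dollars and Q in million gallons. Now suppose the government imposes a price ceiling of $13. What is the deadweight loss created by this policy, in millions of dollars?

20.25

Without the control the market clears where 162 - 8P = P - 9, i.e. P* = 19 and Q* = 10.
Since 13 < 19, the ceiling is binding.
At P = 13: Qd = 162 - 8·13 = 58 and Qs = 13 - 9 = 4.
Quantity traded falls to 4. At Q = 4 the demand price is (162 - 4)/8 = 19.75 and the supply price is 9 + 4 = 13.
Deadweight loss = ½ · (19.75 - 13) · (10 - 4) = ½ · 6.75 · 6 = 20.25.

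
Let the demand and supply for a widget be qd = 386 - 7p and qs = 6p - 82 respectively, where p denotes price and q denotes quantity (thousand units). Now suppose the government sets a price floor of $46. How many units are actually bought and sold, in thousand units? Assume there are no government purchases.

64

Equilibrium: 386 - 7p = 6p - 82, so 468 = 13p and p* = 36, q* = 134.
Since 46 > 36, the floor is binding.
At p = 46: qd = 386 - 7·46 = 64 and qs = 6·46 - 82 = 194.
The quantity actually transacted is the short side, demand: 64.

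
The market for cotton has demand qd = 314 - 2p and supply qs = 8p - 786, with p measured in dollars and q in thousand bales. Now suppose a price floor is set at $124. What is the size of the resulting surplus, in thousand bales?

Setting quantity demanded equal to quantity supplied, 314 - 2p = 8p - 786, gives p* = 110 and q* = 94.
The floor of 124 is above the equilibrium price 110, so it binds.
At p = 124: qd = 314 - 2·124 = 66 and qs = 8·124 - 786 = 206.
Surplus = qs - qd = 206 - 66 = 140.

140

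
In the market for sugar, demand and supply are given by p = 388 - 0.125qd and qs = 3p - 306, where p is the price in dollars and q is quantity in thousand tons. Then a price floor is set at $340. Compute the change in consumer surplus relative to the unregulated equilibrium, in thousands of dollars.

Rearranging demand gives qd = 3104 - 8p. Equilibrium: 3104 - 8p = 3p - 306, so 3410 = 11p and p* = 310, q* = 624.
Because the floor (340) lies above the market-clearing price, it is binding.
At p = 340: qd = 3104 - 8·340 = 384 and qs = 3·340 - 306 = 714.
Consumer surplus without the control is ½ · (388 - 310) · 624 = 24336.
With the floor, consumers buy 384 units at 340, so CS = ½ · (388 - 340) · 384 = 9216.
Change in consumer surplus = 9216 - 24336 = -15120.

-15120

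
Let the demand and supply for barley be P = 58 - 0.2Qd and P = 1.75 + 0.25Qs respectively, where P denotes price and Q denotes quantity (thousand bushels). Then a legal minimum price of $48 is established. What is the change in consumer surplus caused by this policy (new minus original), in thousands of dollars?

-1312.5

Rearranging demand gives Qd = 290 - 5P; rearranging supply gives Qs = 4P - 7. Without the control the market clears where 290 - 5P = 4P - 7, i.e. P* = 33 and Q* = 125.
The floor of 48 is above the equilibrium price 33, so it binds.
At P = 48: Qd = 290 - 5·48 = 50 and Qs = 4·48 - 7 = 185.
Consumer surplus without the control is ½ · (58 - 33) · 125 = 1562.5.
With the floor, consumers buy 50 units at 48, so CS = ½ · (58 - 48) · 50 = 250.
Change in consumer surplus = 250 - 1562.5 = -1312.5.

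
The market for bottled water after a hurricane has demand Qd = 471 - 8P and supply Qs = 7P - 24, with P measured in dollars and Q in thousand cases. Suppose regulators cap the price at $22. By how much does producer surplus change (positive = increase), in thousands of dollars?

In a free market, 471 - 8P = 7P - 24 gives the equilibrium P* = 33, Q* = 207.
The ceiling of 22 is below the equilibrium price 33, so it binds.
At P = 22: Qd = 471 - 8·22 = 295 and Qs = 7·22 - 24 = 130.
Producer surplus without the control is ½ · (33 - 24/7) · 207 = 42849/14.
With the ceiling, producers sell 130 units at 22, so PS = ½ · (22 - 24/7) · 130 = 8450/7.
Change in producer surplus = 8450/7 - 42849/14 = -1853.5.

-1853.5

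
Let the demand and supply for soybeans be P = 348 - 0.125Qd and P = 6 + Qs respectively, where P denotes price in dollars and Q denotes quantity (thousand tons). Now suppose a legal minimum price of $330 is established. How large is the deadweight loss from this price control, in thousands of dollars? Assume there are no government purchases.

Rearranging demand gives Qd = 2784 - 8P; rearranging supply gives Qs = P - 6. Without the control the market clears where 2784 - 8P = P - 6, i.e. P* = 310 and Q* = 304.
Since 330 > 310, the floor is binding.
At P = 330: Qd = 2784 - 8·330 = 144 and Qs = 330 - 6 = 324.
Quantity traded falls to 144. At Q = 144 the demand price is (2784 - 144)/8 = 330 and the supply price is 6 + 144 = 150.
Deadweight loss = ½ · (330 - 150) · (304 - 144) = ½ · 180 · 160 = 14400.

14400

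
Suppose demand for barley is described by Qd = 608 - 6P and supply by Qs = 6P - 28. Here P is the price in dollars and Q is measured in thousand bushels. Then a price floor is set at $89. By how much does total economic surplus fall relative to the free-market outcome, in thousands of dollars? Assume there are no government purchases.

7776

Without the control the market clears where 608 - 6P = 6P - 28, i.e. P* = 53 and Q* = 290.
The floor of 89 is above the equilibrium price 53, so it binds.
At P = 89: Qd = 608 - 6·89 = 74 and Qs = 6·89 - 28 = 506.
Quantity traded falls to 74. At Q = 74 the demand price is (608 - 74)/6 = 89 and the supply price is (28 + 74)/6 = 17.
Deadweight loss = ½ · (89 - 17) · (290 - 74) = ½ · 72 · 216 = 7776.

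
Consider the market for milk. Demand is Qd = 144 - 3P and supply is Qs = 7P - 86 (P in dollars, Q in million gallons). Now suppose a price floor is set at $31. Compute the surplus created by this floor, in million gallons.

Equilibrium: 144 - 3P = 7P - 86, so 230 = 10P and P* = 23, Q* = 75.
Because the floor (31) lies above the market-clearing price, it is binding.
At P = 31: Qd = 144 - 3·31 = 51 and Qs = 7·31 - 86 = 131.
Surplus = Qs - Qd = 131 - 51 = 80.

80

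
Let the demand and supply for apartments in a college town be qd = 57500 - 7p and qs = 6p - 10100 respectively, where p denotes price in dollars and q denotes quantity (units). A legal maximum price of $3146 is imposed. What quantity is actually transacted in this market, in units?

Without the control the market clears where 57500 - 7p = 6p - 10100, i.e. p* = 5200 and q* = 21100.
The ceiling of 3146 is below the equilibrium price 5200, so it binds.
At p = 3146: qd = 57500 - 7·3146 = 35478 and qs = 6·3146 - 10100 = 8776.
The quantity actually transacted is the short side, supply: 8776.

8776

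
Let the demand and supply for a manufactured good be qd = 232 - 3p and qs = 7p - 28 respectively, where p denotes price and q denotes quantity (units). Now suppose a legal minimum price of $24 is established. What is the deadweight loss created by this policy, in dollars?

0

In a free market, 232 - 3p = 7p - 28 gives the equilibrium p* = 26, q* = 154.
Since 24 is below p* = 26, the floor does not bind and the free-market outcome prevails.
Since the control does not bind, no trades are prevented and deadweight loss is zero.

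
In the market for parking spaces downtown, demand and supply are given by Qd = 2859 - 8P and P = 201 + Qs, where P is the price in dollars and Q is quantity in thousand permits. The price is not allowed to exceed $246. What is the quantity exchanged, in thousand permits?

Rearranging supply gives Qs = P - 201. Equilibrium: 2859 - 8P = P - 201, so 3060 = 9P and P* = 340, Q* = 139.
The ceiling of 246 is below the equilibrium price 340, so it binds.
At P = 246: Qd = 2859 - 8·246 = 891 and Qs = 246 - 201 = 45.
The quantity actually transacted is the short side, supply: 45.

45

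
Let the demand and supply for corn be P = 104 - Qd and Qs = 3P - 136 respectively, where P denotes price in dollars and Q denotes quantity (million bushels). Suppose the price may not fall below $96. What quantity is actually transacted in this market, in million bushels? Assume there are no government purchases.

8

Rearranging demand gives Qd = 104 - P. Equilibrium: 104 - P = 3P - 136, so 240 = 4P and P* = 60, Q* = 44.
Because the floor (96) lies above the market-clearing price, it is binding.
At P = 96: Qd = 104 - 96 = 8 and Qs = 3·96 - 136 = 152.
The quantity actually transacted is the short side, demand: 8.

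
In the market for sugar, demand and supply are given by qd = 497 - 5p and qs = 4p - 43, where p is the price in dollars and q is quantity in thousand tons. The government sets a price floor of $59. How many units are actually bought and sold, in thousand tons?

In a free market, 497 - 5p = 4p - 43 gives the equilibrium p* = 60, q* = 197.
Since 59 is below p* = 60, the floor does not bind and the free-market outcome prevails.

197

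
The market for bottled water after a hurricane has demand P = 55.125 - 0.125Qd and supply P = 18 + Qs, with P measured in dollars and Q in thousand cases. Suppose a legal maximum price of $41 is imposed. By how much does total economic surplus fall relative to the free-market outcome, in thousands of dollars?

56.25

Rearranging demand gives Qd = 441 - 8P; rearranging supply gives Qs = P - 18. Equilibrium: 441 - 8P = P - 18, so 459 = 9P and P* = 51, Q* = 33.
Since 41 < 51, the ceiling is binding.
At P = 41: Qd = 441 - 8·41 = 113 and Qs = 41 - 18 = 23.
Quantity traded falls to 23. At Q = 23 the demand price is (441 - 23)/8 = 52.25 and the supply price is 18 + 23 = 41.
Deadweight loss = ½ · (52.25 - 41) · (33 - 23) = ½ · 11.25 · 10 = 56.25.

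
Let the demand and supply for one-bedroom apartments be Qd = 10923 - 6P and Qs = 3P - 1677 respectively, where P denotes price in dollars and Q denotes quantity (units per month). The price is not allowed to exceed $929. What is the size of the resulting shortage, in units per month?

In a free market, 10923 - 6P = 3P - 1677 gives the equilibrium P* = 1400, Q* = 2523.
Because the ceiling (929) lies below the market-clearing price, it is binding.
At P = 929: Qd = 10923 - 6·929 = 5349 and Qs = 3·929 - 1677 = 1110.
Shortage = Qd - Qs = 5349 - 1110 = 4239.

4239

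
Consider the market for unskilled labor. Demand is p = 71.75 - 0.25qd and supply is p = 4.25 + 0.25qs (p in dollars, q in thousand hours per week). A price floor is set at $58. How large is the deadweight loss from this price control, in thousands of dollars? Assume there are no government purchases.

1600

Rearranging demand gives qd = 287 - 4p; rearranging supply gives qs = 4p - 17. Without the control the market clears where 287 - 4p = 4p - 17, i.e. p* = 38 and q* = 135.
Because the floor (58) lies above the market-clearing price, it is binding.
At p = 58: qd = 287 - 4·58 = 55 and qs = 4·58 - 17 = 215.
Quantity traded falls to 55. At q = 55 the demand price is (287 - 55)/4 = 58 and the supply price is (17 + 55)/4 = 18.
Deadweight loss = ½ · (58 - 18) · (135 - 55) = ½ · 40 · 80 = 1600.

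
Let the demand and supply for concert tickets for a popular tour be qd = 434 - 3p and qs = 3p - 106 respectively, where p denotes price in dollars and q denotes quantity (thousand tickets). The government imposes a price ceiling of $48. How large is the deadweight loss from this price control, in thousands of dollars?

5292

In a free market, 434 - 3p = 3p - 106 gives the equilibrium p* = 90, q* = 164.
The ceiling of 48 is below the equilibrium price 90, so it binds.
At p = 48: qd = 434 - 3·48 = 290 and qs = 3·48 - 106 = 38.
Quantity traded falls to 38. At q = 38 the demand price is (434 - 38)/3 = 132 and the supply price is (106 + 38)/3 = 48.
Deadweight loss = ½ · (132 - 48) · (164 - 38) = ½ · 84 · 126 = 5292.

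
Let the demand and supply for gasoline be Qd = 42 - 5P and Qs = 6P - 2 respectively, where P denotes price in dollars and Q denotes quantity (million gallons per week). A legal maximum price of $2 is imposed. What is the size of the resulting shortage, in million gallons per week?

22

In a free market, 42 - 5P = 6P - 2 gives the equilibrium P* = 4, Q* = 22.
The ceiling of 2 is below the equilibrium price 4, so it binds.
At P = 2: Qd = 42 - 5·2 = 32 and Qs = 6·2 - 2 = 10.
Shortage = Qd - Qs = 32 - 10 = 22.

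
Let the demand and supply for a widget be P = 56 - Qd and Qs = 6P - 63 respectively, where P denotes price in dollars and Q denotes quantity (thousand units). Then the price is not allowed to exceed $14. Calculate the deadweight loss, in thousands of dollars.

Rearranging demand gives Qd = 56 - P. Without the control the market clears where 56 - P = 6P - 63, i.e. P* = 17 and Q* = 39.
Since 14 < 17, the ceiling is binding.
At P = 14: Qd = 56 - 14 = 42 and Qs = 6·14 - 63 = 21.
Quantity traded falls to 21. At Q = 21 the demand price is 56 - 21 = 35 and the supply price is (63 + 21)/6 = 14.
Deadweight loss = ½ · (35 - 14) · (39 - 21) = ½ · 21 · 18 = 189.

189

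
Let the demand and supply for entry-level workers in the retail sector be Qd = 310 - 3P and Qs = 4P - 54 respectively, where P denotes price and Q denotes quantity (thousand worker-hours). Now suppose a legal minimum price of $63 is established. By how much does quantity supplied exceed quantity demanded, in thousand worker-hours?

Without the control the market clears where 310 - 3P = 4P - 54, i.e. P* = 52 and Q* = 154.
The floor of 63 is above the equilibrium price 52, so it binds.
At P = 63: Qd = 310 - 3·63 = 121 and Qs = 4·63 - 54 = 198.
Surplus = Qs - Qd = 198 - 121 = 77.

77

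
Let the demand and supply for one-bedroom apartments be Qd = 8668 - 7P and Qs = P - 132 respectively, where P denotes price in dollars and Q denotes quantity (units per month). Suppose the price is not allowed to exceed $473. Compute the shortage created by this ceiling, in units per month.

5016

In a free market, 8668 - 7P = P - 132 gives the equilibrium P* = 1100, Q* = 968.
Because the ceiling (473) lies below the market-clearing price, it is binding.
At P = 473: Qd = 8668 - 7·473 = 5357 and Qs = 473 - 132 = 341.
Shortage = Qd - Qs = 5357 - 341 = 5016.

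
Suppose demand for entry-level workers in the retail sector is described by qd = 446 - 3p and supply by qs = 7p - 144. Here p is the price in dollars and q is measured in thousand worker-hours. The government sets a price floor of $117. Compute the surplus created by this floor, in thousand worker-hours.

In a free market, 446 - 3p = 7p - 144 gives the equilibrium p* = 59, q* = 269.
Since 117 > 59, the floor is binding.
At p = 117: qd = 446 - 3·117 = 95 and qs = 7·117 - 144 = 675.
Surplus = qs - qd = 675 - 95 = 580.

580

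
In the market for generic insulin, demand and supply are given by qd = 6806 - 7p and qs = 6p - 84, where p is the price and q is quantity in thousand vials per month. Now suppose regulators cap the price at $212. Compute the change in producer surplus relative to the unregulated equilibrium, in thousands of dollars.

Without the control the market clears where 6806 - 7p = 6p - 84, i.e. p* = 530 and q* = 3096.
The ceiling of 212 is below the equilibrium price 530, so it binds.
At p = 212: qd = 6806 - 7·212 = 5322 and qs = 6·212 - 84 = 1188.
Producer surplus without the control is ½ · (530 - 14) · 3096 = 798768.
With the ceiling, producers sell 1188 units at 212, so PS = ½ · (212 - 14) · 1188 = 117612.
Change in producer surplus = 117612 - 798768 = -681156.

-681156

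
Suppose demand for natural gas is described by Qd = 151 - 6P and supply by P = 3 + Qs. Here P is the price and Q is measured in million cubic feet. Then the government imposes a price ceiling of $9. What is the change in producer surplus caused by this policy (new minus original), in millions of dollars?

-162.5

Rearranging supply gives Qs = P - 3. Without the control the market clears where 151 - 6P = P - 3, i.e. P* = 22 and Q* = 19.
The ceiling of 9 is below the equilibrium price 22, so it binds.
At P = 9: Qd = 151 - 6·9 = 97 and Qs = 9 - 3 = 6.
Producer surplus without the control is ½ · (22 - 3) · 19 = 180.5.
With the ceiling, producers sell 6 units at 9, so PS = ½ · (9 - 3) · 6 = 18.
Change in producer surplus = 18 - 180.5 = -162.5.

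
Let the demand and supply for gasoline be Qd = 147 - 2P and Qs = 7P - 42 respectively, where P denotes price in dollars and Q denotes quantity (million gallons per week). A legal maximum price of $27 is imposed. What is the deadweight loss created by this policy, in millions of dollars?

0

Without the control the market clears where 147 - 2P = 7P - 42, i.e. P* = 21 and Q* = 105.
The ceiling of 27 is above the equilibrium price 21, so it is not binding; the market clears at P* = 21, Q* = 105.
Since the control does not bind, no trades are prevented and deadweight loss is zero.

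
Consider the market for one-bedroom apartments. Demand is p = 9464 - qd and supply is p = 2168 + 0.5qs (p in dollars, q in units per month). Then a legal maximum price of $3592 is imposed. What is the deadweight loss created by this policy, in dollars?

Rearranging demand gives qd = 9464 - p; rearranging supply gives qs = 2p - 4336. Without the control the market clears where 9464 - p = 2p - 4336, i.e. p* = 4600 and q* = 4864.
Because the ceiling (3592) lies below the market-clearing price, it is binding.
At p = 3592: qd = 9464 - 3592 = 5872 and qs = 2·3592 - 4336 = 2848.
Quantity traded falls to 2848. At q = 2848 the demand price is 9464 - 2848 = 6616 and the supply price is (4336 + 2848)/2 = 3592.
Deadweight loss = ½ · (6616 - 3592) · (4864 - 2848) = ½ · 3024 · 2016 = 3048192.

3048192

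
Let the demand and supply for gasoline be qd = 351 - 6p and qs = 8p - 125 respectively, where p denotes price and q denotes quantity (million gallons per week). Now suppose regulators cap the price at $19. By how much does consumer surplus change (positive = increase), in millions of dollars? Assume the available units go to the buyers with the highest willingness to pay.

In a free market, 351 - 6p = 8p - 125 gives the equilibrium p* = 34, q* = 147.
The ceiling of 19 is below the equilibrium price 34, so it binds.
At p = 19: qd = 351 - 6·19 = 237 and qs = 8·19 - 125 = 27.
Consumer surplus without the control is ½ · (58.5 - 34) · 147 = 1800.75.
With the ceiling, 27 units are sold at 19 (assume they go to the highest-value buyers). The demand price at q = 27 is 54, so CS = ½ · [(58.5 - 19) + (54 - 19)] · 27 = 1005.75.
Change in consumer surplus = 1005.75 - 1800.75 = -795.

-795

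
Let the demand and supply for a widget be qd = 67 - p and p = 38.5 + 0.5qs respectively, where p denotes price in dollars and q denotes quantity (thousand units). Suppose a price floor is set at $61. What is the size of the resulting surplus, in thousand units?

39

Rearranging supply gives qs = 2p - 77. Setting quantity demanded equal to quantity supplied, 67 - p = 2p - 77, gives p* = 48 and q* = 19.
Since 61 > 48, the floor is binding.
At p = 61: qd = 67 - 61 = 6 and qs = 2·61 - 77 = 45.
Surplus = qs - qd = 45 - 6 = 39.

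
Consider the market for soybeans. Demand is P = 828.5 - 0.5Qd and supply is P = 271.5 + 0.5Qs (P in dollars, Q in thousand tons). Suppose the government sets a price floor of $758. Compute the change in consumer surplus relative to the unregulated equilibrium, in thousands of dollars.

Rearranging demand gives Qd = 1657 - 2P; rearranging supply gives Qs = 2P - 543. Setting quantity demanded equal to quantity supplied, 1657 - 2P = 2P - 543, gives P* = 550 and Q* = 557.
Since 758 > 550, the floor is binding.
At P = 758: Qd = 1657 - 2·758 = 141 and Qs = 2·758 - 543 = 973.
Consumer surplus without the control is ½ · (828.5 - 550) · 557 = 77562.25.
With the floor, consumers buy 141 units at 758, so CS = ½ · (828.5 - 758) · 141 = 4970.25.
Change in consumer surplus = 4970.25 - 77562.25 = -72592.

-72592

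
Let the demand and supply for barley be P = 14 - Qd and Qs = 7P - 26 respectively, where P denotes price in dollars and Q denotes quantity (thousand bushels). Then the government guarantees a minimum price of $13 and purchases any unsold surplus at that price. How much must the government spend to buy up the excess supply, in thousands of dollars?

832

Rearranging demand gives Qd = 14 - P. Setting quantity demanded equal to quantity supplied, 14 - P = 7P - 26, gives P* = 5 and Q* = 9.
The floor of 13 is above the equilibrium price 5, so it binds.
At P = 13: Qd = 14 - 13 = 1 and Qs = 7·13 - 26 = 65.
Surplus = Qs - Qd = 64.
Government expenditure = surplus × support price = 64 × 13 = 832.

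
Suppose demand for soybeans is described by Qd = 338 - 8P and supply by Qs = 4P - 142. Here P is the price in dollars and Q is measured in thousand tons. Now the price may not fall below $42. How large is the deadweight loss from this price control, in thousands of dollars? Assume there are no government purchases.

In a free market, 338 - 8P = 4P - 142 gives the equilibrium P* = 40, Q* = 18.
The floor of 42 is above the equilibrium price 40, so it binds.
At P = 42: Qd = 338 - 8·42 = 2 and Qs = 4·42 - 142 = 26.
Quantity traded falls to 2. At Q = 2 the demand price is (338 - 2)/8 = 42 and the supply price is (142 + 2)/4 = 36.
Deadweight loss = ½ · (42 - 36) · (18 - 2) = ½ · 6 · 16 = 48.

48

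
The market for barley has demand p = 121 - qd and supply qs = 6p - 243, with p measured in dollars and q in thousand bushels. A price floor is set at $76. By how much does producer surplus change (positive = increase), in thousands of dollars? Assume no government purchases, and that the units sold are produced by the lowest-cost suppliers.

1032

Rearranging demand gives qd = 121 - p. Setting quantity demanded equal to quantity supplied, 121 - p = 6p - 243, gives p* = 52 and q* = 69.
The floor of 76 is above the equilibrium price 52, so it binds.
At p = 76: qd = 121 - 76 = 45 and qs = 6·76 - 243 = 213.
Producer surplus without the control is ½ · (52 - 40.5) · 69 = 396.75.
With the floor, 45 units are sold at 76. The supply price at q = 45 is 48, so PS = ½ · [(76 - 40.5) + (76 - 48)] · 45 = 1428.75.
Change in producer surplus = 1428.75 - 396.75 = 1032.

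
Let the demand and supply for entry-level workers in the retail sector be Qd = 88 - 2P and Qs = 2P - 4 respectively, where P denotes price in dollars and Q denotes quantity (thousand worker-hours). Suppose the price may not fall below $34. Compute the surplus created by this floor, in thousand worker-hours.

Equilibrium: 88 - 2P = 2P - 4, so 92 = 4P and P* = 23, Q* = 42.
Because the floor (34) lies above the market-clearing price, it is binding.
At P = 34: Qd = 88 - 2·34 = 20 and Qs = 2·34 - 4 = 64.
Surplus = Qs - Qd = 64 - 20 = 44.

44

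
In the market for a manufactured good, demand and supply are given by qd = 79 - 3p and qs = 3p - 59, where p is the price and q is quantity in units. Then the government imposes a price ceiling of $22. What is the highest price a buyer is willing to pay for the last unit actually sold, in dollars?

24

Without the control the market clears where 79 - 3p = 3p - 59, i.e. p* = 23 and q* = 10.
Since 22 < 23, the ceiling is binding.
At p = 22: qd = 79 - 3·22 = 13 and qs = 3·22 - 59 = 7.
Only 7 units reach the market. On the demand curve, the marginal buyer's willingness to pay at q = 7 is (79 - 7)/3 = 24.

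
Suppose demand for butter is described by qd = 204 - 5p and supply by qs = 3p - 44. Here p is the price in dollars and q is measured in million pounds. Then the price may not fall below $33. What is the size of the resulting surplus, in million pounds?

In a free market, 204 - 5p = 3p - 44 gives the equilibrium p* = 31, q* = 49.
Because the floor (33) lies above the market-clearing price, it is binding.
At p = 33: qd = 204 - 5·33 = 39 and qs = 3·33 - 44 = 55.
Surplus = qs - qd = 55 - 39 = 16.

16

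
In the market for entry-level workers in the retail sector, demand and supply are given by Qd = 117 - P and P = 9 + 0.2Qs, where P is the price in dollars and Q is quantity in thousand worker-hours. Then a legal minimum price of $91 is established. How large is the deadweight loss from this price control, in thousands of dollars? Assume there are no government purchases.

2457.6

Rearranging supply gives Qs = 5P - 45. Equilibrium: 117 - P = 5P - 45, so 162 = 6P and P* = 27, Q* = 90.
The floor of 91 is above the equilibrium price 27, so it binds.
At P = 91: Qd = 117 - 91 = 26 and Qs = 5·91 - 45 = 410.
Quantity traded falls to 26. At Q = 26 the demand price is 117 - 26 = 91 and the supply price is (45 + 26)/5 = 14.2.
Deadweight loss = ½ · (91 - 14.2) · (90 - 26) = ½ · 76.8 · 64 = 2457.6.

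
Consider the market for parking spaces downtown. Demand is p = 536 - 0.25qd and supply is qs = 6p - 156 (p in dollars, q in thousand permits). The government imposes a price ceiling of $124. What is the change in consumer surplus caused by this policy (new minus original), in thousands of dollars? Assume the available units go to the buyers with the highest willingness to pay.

11766

Rearranging demand gives qd = 2144 - 4p. Equilibrium: 2144 - 4p = 6p - 156, so 2300 = 10p and p* = 230, q* = 1224.
Because the ceiling (124) lies below the market-clearing price, it is binding.
At p = 124: qd = 2144 - 4·124 = 1648 and qs = 6·124 - 156 = 588.
Consumer surplus without the control is ½ · (536 - 230) · 1224 = 187272.
With the ceiling, 588 units are sold at 124 (assume they go to the highest-value buyers). The demand price at q = 588 is 389, so CS = ½ · [(536 - 124) + (389 - 124)] · 588 = 199038.
Change in consumer surplus = 199038 - 187272 = 11766.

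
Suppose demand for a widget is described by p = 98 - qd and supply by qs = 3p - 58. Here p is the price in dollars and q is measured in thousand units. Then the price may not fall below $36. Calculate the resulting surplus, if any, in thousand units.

0

Rearranging demand gives qd = 98 - p. Equilibrium: 98 - p = 3p - 58, so 156 = 4p and p* = 39, q* = 59.
Since 36 is below p* = 39, the floor does not bind and the free-market outcome prevails.
Since the control does not bind, there is no surplus.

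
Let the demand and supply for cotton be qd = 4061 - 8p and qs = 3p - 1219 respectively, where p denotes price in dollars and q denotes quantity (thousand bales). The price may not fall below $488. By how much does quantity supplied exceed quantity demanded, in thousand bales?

88

Equilibrium: 4061 - 8p = 3p - 1219, so 5280 = 11p and p* = 480, q* = 221.
Because the floor (488) lies above the market-clearing price, it is binding.
At p = 488: qd = 4061 - 8·488 = 157 and qs = 3·488 - 1219 = 245.
Surplus = qs - qd = 245 - 157 = 88.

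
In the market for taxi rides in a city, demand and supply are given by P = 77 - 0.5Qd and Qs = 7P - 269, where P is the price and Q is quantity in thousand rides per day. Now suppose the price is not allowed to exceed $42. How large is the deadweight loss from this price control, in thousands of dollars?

393.75

Rearranging demand gives Qd = 154 - 2P. Equilibrium: 154 - 2P = 7P - 269, so 423 = 9P and P* = 47, Q* = 60.
Because the ceiling (42) lies below the market-clearing price, it is binding.
At P = 42: Qd = 154 - 2·42 = 70 and Qs = 7·42 - 269 = 25.
Quantity traded falls to 25. At Q = 25 the demand price is (154 - 25)/2 = 64.5 and the supply price is (269 + 25)/7 = 42.
Deadweight loss = ½ · (64.5 - 42) · (60 - 25) = ½ · 22.5 · 35 = 393.75.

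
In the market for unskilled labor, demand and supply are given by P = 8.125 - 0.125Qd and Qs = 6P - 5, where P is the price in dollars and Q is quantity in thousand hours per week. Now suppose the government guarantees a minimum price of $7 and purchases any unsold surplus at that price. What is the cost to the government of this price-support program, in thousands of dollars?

Rearranging demand gives Qd = 65 - 8P. Equilibrium: 65 - 8P = 6P - 5, so 70 = 14P and P* = 5, Q* = 25.
Since 7 > 5, the floor is binding.
At P = 7: Qd = 65 - 8·7 = 9 and Qs = 6·7 - 5 = 37.
Surplus = Qs - Qd = 28.
Government expenditure = surplus × support price = 28 × 7 = 196.

196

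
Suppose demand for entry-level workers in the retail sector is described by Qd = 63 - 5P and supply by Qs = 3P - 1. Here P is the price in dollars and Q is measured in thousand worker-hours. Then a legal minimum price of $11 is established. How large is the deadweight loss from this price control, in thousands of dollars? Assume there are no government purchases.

60

Setting quantity demanded equal to quantity supplied, 63 - 5P = 3P - 1, gives P* = 8 and Q* = 23.
Because the floor (11) lies above the market-clearing price, it is binding.
At P = 11: Qd = 63 - 5·11 = 8 and Qs = 3·11 - 1 = 32.
Quantity traded falls to 8. At Q = 8 the demand price is (63 - 8)/5 = 11 and the supply price is (1 + 8)/3 = 3.
Deadweight loss = ½ · (11 - 3) · (23 - 8) = ½ · 8 · 15 = 60.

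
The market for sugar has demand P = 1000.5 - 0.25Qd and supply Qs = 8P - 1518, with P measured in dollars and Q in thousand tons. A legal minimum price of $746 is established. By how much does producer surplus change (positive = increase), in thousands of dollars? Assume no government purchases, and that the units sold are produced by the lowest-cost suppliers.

Rearranging demand gives Qd = 4002 - 4P. In a free market, 4002 - 4P = 8P - 1518 gives the equilibrium P* = 460, Q* = 2162.
The floor of 746 is above the equilibrium price 460, so it binds.
At P = 746: Qd = 4002 - 4·746 = 1018 and Qs = 8·746 - 1518 = 4450.
Producer surplus without the control is ½ · (460 - 189.75) · 2162 = 292140.25.
With the floor, 1018 units are sold at 746. The supply price at Q = 1018 is 317, so PS = ½ · [(746 - 189.75) + (746 - 317)] · 1018 = 501492.25.
Change in producer surplus = 501492.25 - 292140.25 = 209352.

209352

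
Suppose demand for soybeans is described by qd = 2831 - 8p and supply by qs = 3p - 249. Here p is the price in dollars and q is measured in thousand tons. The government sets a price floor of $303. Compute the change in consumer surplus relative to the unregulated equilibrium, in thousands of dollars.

-11477

Equilibrium: 2831 - 8p = 3p - 249, so 3080 = 11p and p* = 280, q* = 591.
Because the floor (303) lies above the market-clearing price, it is binding.
At p = 303: qd = 2831 - 8·303 = 407 and qs = 3·303 - 249 = 660.
Consumer surplus without the control is ½ · (353.875 - 280) · 591 = 21830.0625.
With the floor, consumers buy 407 units at 303, so CS = ½ · (353.875 - 303) · 407 = 10353.0625.
Change in consumer surplus = 10353.0625 - 21830.0625 = -11477.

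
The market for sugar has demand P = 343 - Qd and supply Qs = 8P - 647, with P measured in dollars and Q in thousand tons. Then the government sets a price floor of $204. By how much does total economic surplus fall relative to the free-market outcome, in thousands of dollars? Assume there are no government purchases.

4970.25

Rearranging demand gives Qd = 343 - P. Setting quantity demanded equal to quantity supplied, 343 - P = 8P - 647, gives P* = 110 and Q* = 233.
Because the floor (204) lies above the market-clearing price, it is binding.
At P = 204: Qd = 343 - 204 = 139 and Qs = 8·204 - 647 = 985.
Quantity traded falls to 139. At Q = 139 the demand price is 343 - 139 = 204 and the supply price is (647 + 139)/8 = 98.25.
Deadweight loss = ½ · (204 - 98.25) · (233 - 139) = ½ · 105.75 · 94 = 4970.25.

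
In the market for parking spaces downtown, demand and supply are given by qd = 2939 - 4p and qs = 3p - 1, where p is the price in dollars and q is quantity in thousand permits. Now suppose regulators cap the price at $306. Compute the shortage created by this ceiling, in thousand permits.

In a free market, 2939 - 4p = 3p - 1 gives the equilibrium p* = 420, q* = 1259.
Since 306 < 420, the ceiling is binding.
At p = 306: qd = 2939 - 4·306 = 1715 and qs = 3·306 - 1 = 917.
Shortage = qd - qs = 1715 - 917 = 798.

798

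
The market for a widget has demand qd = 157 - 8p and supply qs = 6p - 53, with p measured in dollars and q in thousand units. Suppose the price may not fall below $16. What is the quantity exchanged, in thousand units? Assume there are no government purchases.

29

Equilibrium: 157 - 8p = 6p - 53, so 210 = 14p and p* = 15, q* = 37.
The floor of 16 is above the equilibrium price 15, so it binds.
At p = 16: qd = 157 - 8·16 = 29 and qs = 6·16 - 53 = 43.
The quantity actually transacted is the short side, demand: 29.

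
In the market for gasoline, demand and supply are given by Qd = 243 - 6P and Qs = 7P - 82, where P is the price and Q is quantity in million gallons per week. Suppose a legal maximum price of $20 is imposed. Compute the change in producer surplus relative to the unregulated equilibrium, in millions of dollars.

-377.5

Equilibrium: 243 - 6P = 7P - 82, so 325 = 13P and P* = 25, Q* = 93.
The ceiling of 20 is below the equilibrium price 25, so it binds.
At P = 20: Qd = 243 - 6·20 = 123 and Qs = 7·20 - 82 = 58.
Producer surplus without the control is ½ · (25 - 82/7) · 93 = 8649/14.
With the ceiling, producers sell 58 units at 20, so PS = ½ · (20 - 82/7) · 58 = 1682/7.
Change in producer surplus = 1682/7 - 8649/14 = -377.5.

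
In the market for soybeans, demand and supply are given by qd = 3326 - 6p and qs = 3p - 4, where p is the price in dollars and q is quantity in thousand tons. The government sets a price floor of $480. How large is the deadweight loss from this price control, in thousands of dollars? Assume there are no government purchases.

108900

Equilibrium: 3326 - 6p = 3p - 4, so 3330 = 9p and p* = 370, q* = 1106.
The floor of 480 is above the equilibrium price 370, so it binds.
At p = 480: qd = 3326 - 6·480 = 446 and qs = 3·480 - 4 = 1436.
Quantity traded falls to 446. At q = 446 the demand price is (3326 - 446)/6 = 480 and the supply price is (4 + 446)/3 = 150.
Deadweight loss = ½ · (480 - 150) · (1106 - 446) = ½ · 330 · 660 = 108900.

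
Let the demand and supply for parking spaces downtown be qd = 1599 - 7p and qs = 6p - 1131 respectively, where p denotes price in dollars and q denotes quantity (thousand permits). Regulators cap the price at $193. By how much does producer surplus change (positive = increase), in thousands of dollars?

In a free market, 1599 - 7p = 6p - 1131 gives the equilibrium p* = 210, q* = 129.
Since 193 < 210, the ceiling is binding.
At p = 193: qd = 1599 - 7·193 = 248 and qs = 6·193 - 1131 = 27.
Producer surplus without the control is ½ · (210 - 188.5) · 129 = 1386.75.
With the ceiling, producers sell 27 units at 193, so PS = ½ · (193 - 188.5) · 27 = 60.75.
Change in producer surplus = 60.75 - 1386.75 = -1326.

-1326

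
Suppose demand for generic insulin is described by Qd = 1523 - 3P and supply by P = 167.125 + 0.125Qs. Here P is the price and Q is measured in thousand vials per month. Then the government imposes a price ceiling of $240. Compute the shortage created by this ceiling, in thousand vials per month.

220

Rearranging supply gives Qs = 8P - 1337. Equilibrium: 1523 - 3P = 8P - 1337, so 2860 = 11P and P* = 260, Q* = 743.
The ceiling of 240 is below the equilibrium price 260, so it binds.
At P = 240: Qd = 1523 - 3·240 = 803 and Qs = 8·240 - 1337 = 583.
Shortage = Qd - Qs = 803 - 583 = 220.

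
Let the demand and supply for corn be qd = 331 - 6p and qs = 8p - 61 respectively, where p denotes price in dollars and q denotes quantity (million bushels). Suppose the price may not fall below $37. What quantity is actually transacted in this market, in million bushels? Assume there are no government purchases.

109

Without the control the market clears where 331 - 6p = 8p - 61, i.e. p* = 28 and q* = 163.
Since 37 > 28, the floor is binding.
At p = 37: qd = 331 - 6·37 = 109 and qs = 8·37 - 61 = 235.
The quantity actually transacted is the short side, demand: 109.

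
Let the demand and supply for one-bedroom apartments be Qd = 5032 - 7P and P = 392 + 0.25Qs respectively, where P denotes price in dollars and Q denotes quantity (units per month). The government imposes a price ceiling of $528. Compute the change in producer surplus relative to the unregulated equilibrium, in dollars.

-49536

Rearranging supply gives Qs = 4P - 1568. In a free market, 5032 - 7P = 4P - 1568 gives the equilibrium P* = 600, Q* = 832.
Because the ceiling (528) lies below the market-clearing price, it is binding.
At P = 528: Qd = 5032 - 7·528 = 1336 and Qs = 4·528 - 1568 = 544.
Producer surplus without the control is ½ · (600 - 392) · 832 = 86528.
With the ceiling, producers sell 544 units at 528, so PS = ½ · (528 - 392) · 544 = 36992.
Change in producer surplus = 36992 - 86528 = -49536.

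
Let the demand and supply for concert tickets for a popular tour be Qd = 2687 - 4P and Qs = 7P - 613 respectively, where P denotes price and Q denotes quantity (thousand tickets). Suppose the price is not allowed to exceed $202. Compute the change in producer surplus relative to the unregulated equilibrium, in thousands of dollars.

Equilibrium: 2687 - 4P = 7P - 613, so 3300 = 11P and P* = 300, Q* = 1487.
Because the ceiling (202) lies below the market-clearing price, it is binding.
At P = 202: Qd = 2687 - 4·202 = 1879 and Qs = 7·202 - 613 = 801.
Producer surplus without the control is ½ · (300 - 613/7) · 1487 = 2211169/14.
With the ceiling, producers sell 801 units at 202, so PS = ½ · (202 - 613/7) · 801 = 641601/14.
Change in producer surplus = 641601/14 - 2211169/14 = -112112.

-112112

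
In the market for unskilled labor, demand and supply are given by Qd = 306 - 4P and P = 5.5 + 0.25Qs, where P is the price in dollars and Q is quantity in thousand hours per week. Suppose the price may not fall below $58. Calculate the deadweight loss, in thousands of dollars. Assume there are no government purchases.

Rearranging supply gives Qs = 4P - 22. Without the control the market clears where 306 - 4P = 4P - 22, i.e. P* = 41 and Q* = 142.
Since 58 > 41, the floor is binding.
At P = 58: Qd = 306 - 4·58 = 74 and Qs = 4·58 - 22 = 210.
Quantity traded falls to 74. At Q = 74 the demand price is (306 - 74)/4 = 58 and the supply price is (22 + 74)/4 = 24.
Deadweight loss = ½ · (58 - 24) · (142 - 74) = ½ · 34 · 68 = 1156.

1156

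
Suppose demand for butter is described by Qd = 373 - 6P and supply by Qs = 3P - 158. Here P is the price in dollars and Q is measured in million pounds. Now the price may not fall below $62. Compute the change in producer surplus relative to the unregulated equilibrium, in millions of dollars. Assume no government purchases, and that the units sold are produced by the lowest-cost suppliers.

Equilibrium: 373 - 6P = 3P - 158, so 531 = 9P and P* = 59, Q* = 19.
Because the floor (62) lies above the market-clearing price, it is binding.
At P = 62: Qd = 373 - 6·62 = 1 and Qs = 3·62 - 158 = 28.
Producer surplus without the control is ½ · (59 - 158/3) · 19 = 361/6.
With the floor, 1 units are sold at 62. The supply price at Q = 1 is 53, so PS = ½ · [(62 - 158/3) + (62 - 53)] · 1 = 55/6.
Change in producer surplus = 55/6 - 361/6 = -51.

-51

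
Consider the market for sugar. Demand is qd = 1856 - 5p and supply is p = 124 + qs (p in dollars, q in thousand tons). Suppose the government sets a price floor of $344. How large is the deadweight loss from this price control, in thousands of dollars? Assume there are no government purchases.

Rearranging supply gives qs = p - 124. In a free market, 1856 - 5p = p - 124 gives the equilibrium p* = 330, q* = 206.
Because the floor (344) lies above the market-clearing price, it is binding.
At p = 344: qd = 1856 - 5·344 = 136 and qs = 344 - 124 = 220.
Quantity traded falls to 136. At q = 136 the demand price is (1856 - 136)/5 = 344 and the supply price is 124 + 136 = 260.
Deadweight loss = ½ · (344 - 260) · (206 - 136) = ½ · 84 · 70 = 2940.

2940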